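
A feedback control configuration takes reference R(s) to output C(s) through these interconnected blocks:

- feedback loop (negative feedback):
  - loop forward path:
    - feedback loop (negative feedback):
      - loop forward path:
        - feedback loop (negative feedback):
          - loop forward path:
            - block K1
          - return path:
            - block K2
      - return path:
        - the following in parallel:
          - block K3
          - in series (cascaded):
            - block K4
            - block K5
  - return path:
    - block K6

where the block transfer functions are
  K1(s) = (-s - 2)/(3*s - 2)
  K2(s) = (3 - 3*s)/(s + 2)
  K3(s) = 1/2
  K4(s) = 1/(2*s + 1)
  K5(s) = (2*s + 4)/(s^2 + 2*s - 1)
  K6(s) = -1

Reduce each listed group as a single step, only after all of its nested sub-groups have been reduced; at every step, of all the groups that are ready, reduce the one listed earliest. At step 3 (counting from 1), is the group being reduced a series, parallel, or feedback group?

Step 1. feedback reduction of K1, K2
Step 2. series reduction of K4, K5
Step 3. parallel reduction of K3, (K4*K5)
Step 4. close the feedback loop around [K1/(1+K1*K2)], (K3+(K4*K5))
Step 5. close the feedback loop around [[K1/(1+K1*K2)]/(1+[K1/(1+K1*K2)]*(K3+(K4*K5)))], K6
At step 3 the group reduced is parallel.

Therefore the answer is parallel.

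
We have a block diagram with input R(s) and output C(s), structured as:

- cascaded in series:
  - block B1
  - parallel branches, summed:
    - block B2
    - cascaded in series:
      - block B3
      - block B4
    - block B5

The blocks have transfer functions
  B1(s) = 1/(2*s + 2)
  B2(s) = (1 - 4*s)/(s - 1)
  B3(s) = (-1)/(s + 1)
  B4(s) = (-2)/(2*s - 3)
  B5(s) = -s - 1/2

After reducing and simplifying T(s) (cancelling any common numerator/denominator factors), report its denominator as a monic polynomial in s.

Answer: s^4 - s^3/2 - 5*s^2/2 + s/2 + 3/2

Working:
1. series reduction of B3, B4; result 2/(2*s^2 - s - 3)
2. sum the parallel branches B2, (B3*B4), B5; result (-4*s^4 - 12*s^3 + 19*s^2 + 22*s - 13)/(4*s^3 - 6*s^2 - 4*s + 6)
3. series reduction of B1, (B2+(B3*B4)+B5); result (-4*s^4 - 12*s^3 + 19*s^2 + 22*s - 13)/(8*s^4 - 4*s^3 - 20*s^2 + 4*s + 12)
T(s) is the step-3 result (common factors already cancelled). Leading coefficient of the denominator: 8. Divide through by 8 for the monic polynomial.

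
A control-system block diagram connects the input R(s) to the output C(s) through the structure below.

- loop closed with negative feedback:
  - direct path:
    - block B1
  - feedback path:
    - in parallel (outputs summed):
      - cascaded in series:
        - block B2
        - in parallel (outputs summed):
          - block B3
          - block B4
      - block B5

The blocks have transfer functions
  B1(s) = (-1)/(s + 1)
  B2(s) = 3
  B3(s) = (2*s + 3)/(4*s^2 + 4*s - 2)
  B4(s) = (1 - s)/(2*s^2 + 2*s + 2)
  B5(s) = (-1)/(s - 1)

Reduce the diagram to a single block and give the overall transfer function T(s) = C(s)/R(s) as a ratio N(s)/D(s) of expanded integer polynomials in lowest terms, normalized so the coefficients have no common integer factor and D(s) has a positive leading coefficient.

Reducing step by step:

[1] reduce the parallel group B3, B4 = (5*s^2 + 8*s + 2)/(4*s^4 + 8*s^3 + 6*s^2 + 2*s - 2)
[2] series reduction of B2, (B3+B4) = (15*s^2 + 24*s + 6)/(4*s^4 + 8*s^3 + 6*s^2 + 2*s - 2)
[3] sum the parallel branches (B2*(B3+B4)), B5 = (-4*s^4 + 7*s^3 + 3*s^2 - 20*s - 4)/(4*s^5 + 4*s^4 - 2*s^3 - 4*s^2 - 4*s + 2)
[4] collapse the loop (B1 forward, ((B2*(B3+B4))+B5) return): this yields T(s), and no further normalization is needed

Answer: (-4*s^5 - 4*s^4 + 2*s^3 + 4*s^2 + 4*s - 2)/(4*s^6 + 8*s^5 + 6*s^4 - 13*s^3 - 11*s^2 + 18*s + 6)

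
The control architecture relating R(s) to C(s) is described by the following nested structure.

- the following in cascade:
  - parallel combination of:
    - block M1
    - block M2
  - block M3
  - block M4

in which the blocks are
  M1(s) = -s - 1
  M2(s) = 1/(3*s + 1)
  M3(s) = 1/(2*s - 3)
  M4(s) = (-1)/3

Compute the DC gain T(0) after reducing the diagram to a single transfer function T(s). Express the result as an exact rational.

First reduce the diagram to T(s).

1. add M1, M2 (parallel) = (-3*s^2 - 4*s)/(3*s + 1)
2. multiply (M1+M2), M3, M4 (series) = (3*s^2 + 4*s)/(18*s^2 - 21*s - 9)
The step-2 result is T(s). Setting s = 0: T(0) = 0/(-9) = 0.

Answer: 0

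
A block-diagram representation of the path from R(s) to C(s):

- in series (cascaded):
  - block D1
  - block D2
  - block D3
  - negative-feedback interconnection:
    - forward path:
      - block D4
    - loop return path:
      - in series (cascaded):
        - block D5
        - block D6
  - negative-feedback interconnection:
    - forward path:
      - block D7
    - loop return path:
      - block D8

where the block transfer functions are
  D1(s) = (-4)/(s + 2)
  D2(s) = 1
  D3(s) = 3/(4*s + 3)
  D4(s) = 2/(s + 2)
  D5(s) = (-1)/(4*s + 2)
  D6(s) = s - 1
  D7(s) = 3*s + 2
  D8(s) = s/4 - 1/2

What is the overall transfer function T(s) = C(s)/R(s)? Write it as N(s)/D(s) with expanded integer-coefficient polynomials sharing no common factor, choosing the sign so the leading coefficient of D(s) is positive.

The answer is (-576*s^2 - 672*s - 192)/(24*s^6 + 82*s^5 + 52*s^4 - 101*s^3 - 174*s^2 - 72*s).

Reasoning:
Step 1. cascade D5, D6; result (1 - s)/(4*s + 2)
Step 2. close the feedback loop around D4, (D5*D6); result (4*s + 2)/(2*s^2 + 4*s + 3)
Step 3. apply the feedback formula to D7, D8; result (12*s + 8)/(3*s^2 - 4*s)
Step 4. multiply D1, D2, D3, [D4/(1+D4*(D5*D6))], [D7/(1+D7*D8)] (series) - this is the overall T(s), already in the required normalized form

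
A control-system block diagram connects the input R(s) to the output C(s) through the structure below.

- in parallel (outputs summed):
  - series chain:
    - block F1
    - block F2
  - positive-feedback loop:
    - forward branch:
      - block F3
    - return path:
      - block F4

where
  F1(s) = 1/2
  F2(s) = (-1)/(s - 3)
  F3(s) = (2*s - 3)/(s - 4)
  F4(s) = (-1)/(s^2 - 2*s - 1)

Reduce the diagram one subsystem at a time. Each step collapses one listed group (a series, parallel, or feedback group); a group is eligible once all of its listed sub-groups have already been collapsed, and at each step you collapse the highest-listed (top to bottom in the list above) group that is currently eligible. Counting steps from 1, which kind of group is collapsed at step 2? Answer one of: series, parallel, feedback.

(1) cascade F1, F2
(2) close the feedback loop around F3, F4
(3) sum the parallel branches (F1*F2), [F3/(1-F3*F4)]
Step 2: feedback.

Answer: feedback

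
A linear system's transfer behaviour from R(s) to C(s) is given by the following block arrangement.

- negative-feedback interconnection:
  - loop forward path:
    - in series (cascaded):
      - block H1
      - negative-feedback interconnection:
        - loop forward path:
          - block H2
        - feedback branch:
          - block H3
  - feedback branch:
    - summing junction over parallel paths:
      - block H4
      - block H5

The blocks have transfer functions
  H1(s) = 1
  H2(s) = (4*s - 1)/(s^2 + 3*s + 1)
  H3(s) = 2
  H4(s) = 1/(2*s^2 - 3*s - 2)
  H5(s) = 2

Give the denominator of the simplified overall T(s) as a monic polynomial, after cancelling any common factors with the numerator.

[1] collapse the loop (H2 forward, H3 return); result (4*s - 1)/(s^2 + 11*s - 1)
[2] multiply H1, [H2/(1+H2*H3)] (series); result (4*s - 1)/(s^2 + 11*s - 1)
[3] parallel reduction of H4, H5; result (4*s^2 - 6*s - 3)/(2*s^2 - 3*s - 2)
[4] close the feedback loop around (H1*[H2/(1+H2*H3)]), (H4+H5); result (8*s^3 - 14*s^2 - 5*s + 2)/(2*s^4 + 35*s^3 - 65*s^2 - 25*s + 5)
Step 4 gives the fully reduced T(s), with no common factor left to cancel. The denominator's leading coefficient is 2, so divide each of its coefficients by 2 to get the monic form.

Hence the answer: s^4 + 35*s^3/2 - 65*s^2/2 - 25*s/2 + 5/2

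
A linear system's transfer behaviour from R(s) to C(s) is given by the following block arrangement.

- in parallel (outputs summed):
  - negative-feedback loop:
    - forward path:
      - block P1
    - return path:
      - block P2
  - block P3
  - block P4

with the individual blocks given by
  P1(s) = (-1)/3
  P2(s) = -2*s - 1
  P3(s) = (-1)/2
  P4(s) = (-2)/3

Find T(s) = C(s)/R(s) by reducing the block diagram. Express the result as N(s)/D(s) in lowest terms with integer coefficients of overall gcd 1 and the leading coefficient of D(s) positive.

[1] apply the feedback formula to P1, P2; result (-1)/(2*s + 4)
[2] parallel reduction of [P1/(1+P1*P2)], P3, P4 - this is the overall T(s), already in the required normalized form

Final answer: (-7*s - 17)/(6*s + 12)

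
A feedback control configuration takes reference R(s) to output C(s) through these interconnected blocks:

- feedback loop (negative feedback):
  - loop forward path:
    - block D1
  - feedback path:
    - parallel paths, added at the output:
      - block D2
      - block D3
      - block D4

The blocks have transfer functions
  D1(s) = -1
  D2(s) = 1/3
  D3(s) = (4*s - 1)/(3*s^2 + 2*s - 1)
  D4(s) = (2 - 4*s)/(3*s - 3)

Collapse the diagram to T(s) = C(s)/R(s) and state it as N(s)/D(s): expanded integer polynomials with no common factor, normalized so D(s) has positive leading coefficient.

The answer is (-9*s^3 + 3*s^2 + 9*s - 3)/(18*s^3 - 12*s^2 + s + 1).

Reasoning:
Step 1 - combine D2, D3, D4 in parallel, giving (-9*s^3 + 9*s^2 - 10*s + 2)/(9*s^3 - 3*s^2 - 9*s + 3)
Step 2 - reduce the feedback loop with forward D1 and return (D2+D3+D4): this yields T(s), and no further normalization is needed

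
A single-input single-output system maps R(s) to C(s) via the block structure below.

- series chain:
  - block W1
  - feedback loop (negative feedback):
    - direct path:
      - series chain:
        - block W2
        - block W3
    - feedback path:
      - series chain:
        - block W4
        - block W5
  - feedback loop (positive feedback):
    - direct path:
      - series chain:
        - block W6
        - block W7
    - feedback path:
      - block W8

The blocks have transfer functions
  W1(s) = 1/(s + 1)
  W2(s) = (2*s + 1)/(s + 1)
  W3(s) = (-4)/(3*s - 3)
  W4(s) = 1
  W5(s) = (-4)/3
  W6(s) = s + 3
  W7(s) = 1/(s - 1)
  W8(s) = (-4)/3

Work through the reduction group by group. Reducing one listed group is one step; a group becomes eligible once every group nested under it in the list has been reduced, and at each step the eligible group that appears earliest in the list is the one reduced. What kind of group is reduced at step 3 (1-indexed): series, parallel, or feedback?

[1] multiply W2, W3 (series)
[2] cascade W4, W5
[3] reduce the feedback loop with forward (W2*W3) and return (W4*W5)
[4] cascade W6, W7
[5] apply the feedback formula to (W6*W7), W8
[6] cascade W1, [(W2*W3)/(1+(W2*W3)*(W4*W5))], [(W6*W7)/(1-(W6*W7)*W8)]
At step 3 the group reduced is feedback.

Therefore the answer is feedback.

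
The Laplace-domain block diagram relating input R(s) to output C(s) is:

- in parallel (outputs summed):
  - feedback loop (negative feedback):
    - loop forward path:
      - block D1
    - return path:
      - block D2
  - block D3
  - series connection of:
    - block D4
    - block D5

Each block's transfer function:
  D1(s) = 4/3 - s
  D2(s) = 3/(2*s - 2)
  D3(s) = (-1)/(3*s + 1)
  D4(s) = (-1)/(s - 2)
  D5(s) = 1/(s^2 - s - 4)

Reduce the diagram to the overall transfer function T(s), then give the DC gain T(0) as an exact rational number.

First reduce the diagram to T(s).

Step 1. collapse the loop (D1 forward, D2 return) -> (6*s^2 - 14*s + 8)/(3*s - 6)
Step 2. combine D4, D5 in series -> (-1)/(s^3 - 3*s^2 - 2*s + 8)
Step 3. add [D1/(1+D1*D2)], D3, (D4*D5) (parallel) -> (18*s^5 - 54*s^4 - 29*s^3 + 151*s^2 - 51*s - 59)/(9*s^4 - 24*s^3 - 27*s^2 + 66*s + 24)
Step 3 gives the overall T(s). Then T(0) = -59/24.

Answer: -59/24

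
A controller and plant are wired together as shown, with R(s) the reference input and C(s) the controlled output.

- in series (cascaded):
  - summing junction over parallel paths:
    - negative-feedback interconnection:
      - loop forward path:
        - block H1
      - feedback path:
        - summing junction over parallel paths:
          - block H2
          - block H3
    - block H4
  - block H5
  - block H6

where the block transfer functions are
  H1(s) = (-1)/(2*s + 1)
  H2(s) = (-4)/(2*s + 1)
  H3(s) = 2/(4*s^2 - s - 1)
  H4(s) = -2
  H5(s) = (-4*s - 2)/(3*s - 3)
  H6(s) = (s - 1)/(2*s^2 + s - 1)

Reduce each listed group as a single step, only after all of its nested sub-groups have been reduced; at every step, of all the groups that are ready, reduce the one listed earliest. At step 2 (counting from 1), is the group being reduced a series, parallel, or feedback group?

Answer: feedback

Working:
Step 1 - sum the parallel branches H2, H3
Step 2 - close the feedback loop around H1, (H2+H3)
Step 3 - add [H1/(1+H1*(H2+H3))], H4 (parallel)
Step 4 - reduce the series chain ([H1/(1+H1*(H2+H3))]+H4), H5, H6
Step 2: feedback.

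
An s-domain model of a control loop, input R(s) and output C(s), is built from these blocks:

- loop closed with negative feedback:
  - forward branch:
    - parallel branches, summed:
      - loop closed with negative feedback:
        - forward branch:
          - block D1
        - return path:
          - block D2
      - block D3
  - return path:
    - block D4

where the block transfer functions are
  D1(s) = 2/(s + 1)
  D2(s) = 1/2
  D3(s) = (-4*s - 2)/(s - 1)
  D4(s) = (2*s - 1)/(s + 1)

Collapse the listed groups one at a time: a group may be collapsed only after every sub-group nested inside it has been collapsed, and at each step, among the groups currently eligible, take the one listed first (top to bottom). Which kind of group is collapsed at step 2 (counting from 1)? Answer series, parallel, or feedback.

Answer: parallel

Working:
Step 1 - close the feedback loop around D1, D2
Step 2 - combine [D1/(1+D1*D2)], D3 in parallel
Step 3 - collapse the loop (([D1/(1+D1*D2)]+D3) forward, D4 return)
So the answer for step 2 is parallel.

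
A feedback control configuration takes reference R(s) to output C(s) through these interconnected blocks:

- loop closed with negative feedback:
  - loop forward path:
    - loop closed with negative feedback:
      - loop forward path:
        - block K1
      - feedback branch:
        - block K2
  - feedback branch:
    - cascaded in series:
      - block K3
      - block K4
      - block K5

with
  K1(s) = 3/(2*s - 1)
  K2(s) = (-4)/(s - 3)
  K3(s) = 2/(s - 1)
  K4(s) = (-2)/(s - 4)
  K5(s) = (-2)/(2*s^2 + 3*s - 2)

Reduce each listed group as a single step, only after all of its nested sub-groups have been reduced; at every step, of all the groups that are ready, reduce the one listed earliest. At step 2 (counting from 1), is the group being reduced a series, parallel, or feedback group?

Step 1. close the feedback loop around K1, K2
Step 2. multiply K3, K4, K5 (series)
Step 3. feedback reduction of [K1/(1+K1*K2)], (K3*K4*K5)
So the answer for step 2 is series.

Final answer: series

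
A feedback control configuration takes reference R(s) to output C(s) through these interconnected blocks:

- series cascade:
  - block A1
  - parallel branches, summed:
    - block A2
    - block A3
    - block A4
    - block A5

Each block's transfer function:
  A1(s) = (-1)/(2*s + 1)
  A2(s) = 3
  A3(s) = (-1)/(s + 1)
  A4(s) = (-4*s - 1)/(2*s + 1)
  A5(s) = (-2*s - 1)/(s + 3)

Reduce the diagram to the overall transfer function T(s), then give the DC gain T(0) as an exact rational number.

Answer: -2/3

Working:
(1) add A2, A3, A4, A5 (parallel) gives (-2*s^3 + 2*s + 2)/(2*s^3 + 9*s^2 + 10*s + 3)
(2) series reduction of A1, (A2+A3+A4+A5) gives (2*s^3 - 2*s - 2)/(4*s^4 + 20*s^3 + 29*s^2 + 16*s + 3)
The step-2 result is T(s). Setting s = 0: T(0) = -2/3.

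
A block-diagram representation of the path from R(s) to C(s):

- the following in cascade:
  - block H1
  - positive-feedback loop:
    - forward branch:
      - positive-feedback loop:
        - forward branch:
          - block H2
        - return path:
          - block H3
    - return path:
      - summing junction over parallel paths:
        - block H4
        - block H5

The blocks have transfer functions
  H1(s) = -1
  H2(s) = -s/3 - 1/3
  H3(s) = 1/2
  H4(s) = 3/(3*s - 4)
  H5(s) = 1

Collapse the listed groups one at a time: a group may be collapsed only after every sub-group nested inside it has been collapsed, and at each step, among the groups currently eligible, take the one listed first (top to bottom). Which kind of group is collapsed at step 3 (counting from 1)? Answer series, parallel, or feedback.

Step 1: close the feedback loop around H2, H3
Step 2: combine H4, H5 in parallel
Step 3: apply the feedback formula to [H2/(1-H2*H3)], (H4+H5)
Step 4: reduce the series chain H1, [[H2/(1-H2*H3)]/(1-[H2/(1-H2*H3)]*(H4+H5))]
Step 3 collapses a feedback group.

Therefore the answer is feedback.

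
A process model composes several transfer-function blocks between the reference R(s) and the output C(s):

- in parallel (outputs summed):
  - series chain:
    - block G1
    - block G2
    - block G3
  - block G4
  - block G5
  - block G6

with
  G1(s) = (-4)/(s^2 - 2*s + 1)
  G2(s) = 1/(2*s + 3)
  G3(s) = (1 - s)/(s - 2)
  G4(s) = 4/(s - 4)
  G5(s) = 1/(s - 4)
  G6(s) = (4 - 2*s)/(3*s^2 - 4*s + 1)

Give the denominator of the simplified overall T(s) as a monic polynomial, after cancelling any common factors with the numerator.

Reducing step by step:

Step 1: multiply G1, G2, G3 (series) = 4/(2*s^3 - 3*s^2 - 5*s + 6)
Step 2: sum the parallel branches (G1*G2*G3), G4, G5, G6 = (26*s^4 - 29*s^3 - 80*s^2 + 7*s + 82)/(6*s^5 - 35*s^4 + 32*s^3 + 71*s^2 - 98*s + 24)
Step 2 gives the fully reduced T(s), with no common factor left to cancel. The denominator's leading coefficient is 6, so divide each of its coefficients by 6 to get the monic form.

Answer: s^5 - 35*s^4/6 + 16*s^3/3 + 71*s^2/6 - 49*s/3 + 4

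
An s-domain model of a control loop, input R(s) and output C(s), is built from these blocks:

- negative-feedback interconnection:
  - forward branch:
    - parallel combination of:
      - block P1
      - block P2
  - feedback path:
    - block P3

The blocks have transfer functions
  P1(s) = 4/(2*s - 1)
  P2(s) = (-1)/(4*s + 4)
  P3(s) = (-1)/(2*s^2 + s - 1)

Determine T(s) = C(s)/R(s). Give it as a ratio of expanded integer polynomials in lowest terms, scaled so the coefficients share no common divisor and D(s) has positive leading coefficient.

First reduce the diagram to T(s).

1. add P1, P2 (parallel): (14*s + 17)/(8*s^2 + 4*s - 4)
2. close the feedback loop around (P1+P2), P3; the result is T(s) itself (integer coefficients, no common factor, positive leading denominator coefficient)

Answer: (28*s^3 + 48*s^2 + 3*s - 17)/(16*s^4 + 16*s^3 - 12*s^2 - 22*s - 13)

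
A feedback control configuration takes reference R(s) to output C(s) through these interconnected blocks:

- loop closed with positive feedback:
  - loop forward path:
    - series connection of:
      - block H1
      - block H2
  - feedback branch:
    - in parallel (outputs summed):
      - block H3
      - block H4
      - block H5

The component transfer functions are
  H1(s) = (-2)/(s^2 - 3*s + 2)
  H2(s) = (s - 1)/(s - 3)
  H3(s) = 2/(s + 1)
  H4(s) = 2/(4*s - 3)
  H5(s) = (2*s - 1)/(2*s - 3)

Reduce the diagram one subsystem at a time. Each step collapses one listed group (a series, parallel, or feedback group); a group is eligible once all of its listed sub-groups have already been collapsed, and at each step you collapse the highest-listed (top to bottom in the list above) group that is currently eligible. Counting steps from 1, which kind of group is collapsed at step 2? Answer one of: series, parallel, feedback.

The answer is parallel.

Reasoning:
1. cascade H1, H2
2. add H3, H4, H5 (parallel)
3. feedback reduction of (H1*H2), (H3+H4+H5)
So the answer for step 2 is parallel.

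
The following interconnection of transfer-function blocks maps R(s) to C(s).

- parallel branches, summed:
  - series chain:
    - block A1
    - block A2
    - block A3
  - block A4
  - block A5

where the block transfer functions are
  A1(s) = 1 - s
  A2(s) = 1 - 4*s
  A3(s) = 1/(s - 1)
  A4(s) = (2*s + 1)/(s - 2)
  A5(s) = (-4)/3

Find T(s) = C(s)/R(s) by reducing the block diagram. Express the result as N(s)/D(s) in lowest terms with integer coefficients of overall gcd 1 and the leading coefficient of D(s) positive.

Step 1: cascade A1, A2, A3; result 4*s - 1
Step 2: parallel reduction of (A1*A2*A3), A4, A5, which is the overall transfer function T(s) = C(s)/R(s) in lowest terms

Therefore the answer is (12*s^2 - 25*s + 17)/(3*s - 6).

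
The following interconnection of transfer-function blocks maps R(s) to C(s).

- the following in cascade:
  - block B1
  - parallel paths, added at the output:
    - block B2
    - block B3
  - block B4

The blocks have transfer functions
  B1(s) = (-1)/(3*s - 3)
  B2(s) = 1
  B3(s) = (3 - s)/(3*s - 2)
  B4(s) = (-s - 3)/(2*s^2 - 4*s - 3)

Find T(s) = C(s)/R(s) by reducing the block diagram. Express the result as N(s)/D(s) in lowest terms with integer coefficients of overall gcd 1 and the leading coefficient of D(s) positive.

[1] combine B2, B3 in parallel gives (2*s + 1)/(3*s - 2)
[2] multiply B1, (B2+B3), B4 (series), giving the overall T(s)

Hence the answer: (2*s^2 + 7*s + 3)/(18*s^4 - 66*s^3 + 45*s^2 + 21*s - 18)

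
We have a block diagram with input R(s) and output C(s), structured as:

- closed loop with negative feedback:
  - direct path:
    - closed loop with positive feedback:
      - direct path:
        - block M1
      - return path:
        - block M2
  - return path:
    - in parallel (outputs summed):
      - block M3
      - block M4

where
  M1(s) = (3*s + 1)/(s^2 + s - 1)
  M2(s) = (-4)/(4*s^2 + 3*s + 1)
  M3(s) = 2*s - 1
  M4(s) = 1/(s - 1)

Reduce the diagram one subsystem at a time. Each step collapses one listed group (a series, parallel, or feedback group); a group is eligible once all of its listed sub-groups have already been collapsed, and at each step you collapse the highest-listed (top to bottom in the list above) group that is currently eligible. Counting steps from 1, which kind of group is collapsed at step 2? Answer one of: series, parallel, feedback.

Reducing step by step:

(1) apply the feedback formula to M1, M2
(2) parallel reduction of M3, M4
(3) reduce the feedback loop with forward [M1/(1-M1*M2)] and return (M3+M4)
So the answer for step 2 is parallel.

Answer: parallel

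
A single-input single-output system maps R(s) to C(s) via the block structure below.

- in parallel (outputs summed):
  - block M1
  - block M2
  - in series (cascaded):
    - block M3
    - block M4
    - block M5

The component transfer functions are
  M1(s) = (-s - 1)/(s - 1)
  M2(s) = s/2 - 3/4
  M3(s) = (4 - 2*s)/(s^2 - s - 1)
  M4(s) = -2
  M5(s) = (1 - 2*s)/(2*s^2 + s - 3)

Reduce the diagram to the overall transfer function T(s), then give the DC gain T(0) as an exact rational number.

First reduce the diagram to T(s).

Step 1. series reduction of M3, M4, M5 gives (-8*s^2 + 20*s - 8)/(2*s^4 - s^3 - 6*s^2 + 2*s + 3)
Step 2. parallel reduction of M1, M2, (M3*M4*M5) gives (4*s^5 - 16*s^4 - 21*s^3 + 6*s^2 + 112*s - 29)/(8*s^4 - 4*s^3 - 24*s^2 + 8*s + 12)
The step-2 result is T(s). Setting s = 0: T(0) = -29/12.

Answer: -29/12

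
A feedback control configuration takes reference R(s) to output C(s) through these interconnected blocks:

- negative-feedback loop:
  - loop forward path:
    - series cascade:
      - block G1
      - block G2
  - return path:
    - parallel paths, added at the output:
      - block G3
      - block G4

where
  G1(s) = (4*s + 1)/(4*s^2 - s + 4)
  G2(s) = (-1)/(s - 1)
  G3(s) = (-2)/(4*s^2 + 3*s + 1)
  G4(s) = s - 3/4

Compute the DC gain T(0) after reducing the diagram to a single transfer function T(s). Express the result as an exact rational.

(1) series reduction of G1, G2 = (-4*s - 1)/(4*s^3 - 5*s^2 + 5*s - 4)
(2) add G3, G4 (parallel) = (16*s^3 - 5*s - 11)/(16*s^2 + 12*s + 4)
(3) reduce the feedback loop with forward (G1*G2) and return (G3+G4) = (-64*s^3 - 64*s^2 - 28*s - 4)/(64*s^5 - 96*s^4 + 20*s^3 - 4*s^2 + 21*s - 5)
DC gain: substitute s = 0 into T(s) from step 3: T(0) = -4/(-5) = 4/5.

Answer: 4/5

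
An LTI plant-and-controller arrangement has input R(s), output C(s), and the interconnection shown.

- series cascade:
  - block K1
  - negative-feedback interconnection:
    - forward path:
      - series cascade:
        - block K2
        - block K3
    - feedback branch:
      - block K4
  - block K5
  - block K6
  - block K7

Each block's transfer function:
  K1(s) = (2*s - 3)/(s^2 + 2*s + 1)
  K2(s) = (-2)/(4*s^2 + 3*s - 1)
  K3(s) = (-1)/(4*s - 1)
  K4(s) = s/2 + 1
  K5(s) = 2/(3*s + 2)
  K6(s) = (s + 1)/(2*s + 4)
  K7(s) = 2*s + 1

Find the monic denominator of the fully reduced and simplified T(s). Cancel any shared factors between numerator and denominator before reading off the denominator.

Answer: s^6 + 25*s^5/6 + 131*s^4/24 + 103*s^3/48 - 7*s^2/48 + s/4 + 1/4

Working:
(1) multiply K2, K3 (series) -> 2/(16*s^3 + 8*s^2 - 7*s + 1)
(2) collapse the loop ((K2*K3) forward, K4 return) -> 2/(16*s^3 + 8*s^2 - 6*s + 3)
(3) cascade K1, [(K2*K3)/(1+(K2*K3)*K4)], K5, K6, K7 -> (8*s^2 - 8*s - 6)/(48*s^6 + 200*s^5 + 262*s^4 + 103*s^3 - 7*s^2 + 12*s + 12)
That last expression is T(s), already simplified. Scaling its denominator by 1/48 (the reciprocal of the leading coefficient) yields the monic denominator.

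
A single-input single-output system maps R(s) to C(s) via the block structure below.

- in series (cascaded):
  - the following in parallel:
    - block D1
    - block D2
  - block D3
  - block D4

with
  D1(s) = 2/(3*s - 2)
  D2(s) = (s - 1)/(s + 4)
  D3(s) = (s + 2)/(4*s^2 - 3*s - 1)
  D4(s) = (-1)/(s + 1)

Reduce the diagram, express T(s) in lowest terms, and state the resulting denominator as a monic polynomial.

[1] combine D1, D2 in parallel = (3*s^2 - 3*s + 10)/(3*s^2 + 10*s - 8)
[2] combine (D1+D2), D3, D4 in series = (-3*s^3 - 3*s^2 - 4*s - 20)/(12*s^5 + 43*s^4 - 34*s^3 - 51*s^2 + 22*s + 8)
That last expression is T(s), already simplified. Scaling its denominator by 1/12 (the reciprocal of the leading coefficient) yields the monic denominator.

Answer: s^5 + 43*s^4/12 - 17*s^3/6 - 17*s^2/4 + 11*s/6 + 2/3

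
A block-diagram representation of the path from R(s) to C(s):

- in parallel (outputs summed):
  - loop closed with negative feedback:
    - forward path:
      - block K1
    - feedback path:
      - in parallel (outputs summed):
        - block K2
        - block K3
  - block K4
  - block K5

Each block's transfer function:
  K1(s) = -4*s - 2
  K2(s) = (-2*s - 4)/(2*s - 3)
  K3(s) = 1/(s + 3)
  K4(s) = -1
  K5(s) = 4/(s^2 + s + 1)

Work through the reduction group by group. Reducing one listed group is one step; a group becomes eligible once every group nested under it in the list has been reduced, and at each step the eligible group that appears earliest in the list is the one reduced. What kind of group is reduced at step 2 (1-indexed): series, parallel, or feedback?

Step 1 - sum the parallel branches K2, K3
Step 2 - collapse the loop (K1 forward, (K2+K3) return)
Step 3 - combine [K1/(1+K1*(K2+K3))], K4, K5 in parallel
Step 2 collapses a feedback group.

Hence the answer: feedback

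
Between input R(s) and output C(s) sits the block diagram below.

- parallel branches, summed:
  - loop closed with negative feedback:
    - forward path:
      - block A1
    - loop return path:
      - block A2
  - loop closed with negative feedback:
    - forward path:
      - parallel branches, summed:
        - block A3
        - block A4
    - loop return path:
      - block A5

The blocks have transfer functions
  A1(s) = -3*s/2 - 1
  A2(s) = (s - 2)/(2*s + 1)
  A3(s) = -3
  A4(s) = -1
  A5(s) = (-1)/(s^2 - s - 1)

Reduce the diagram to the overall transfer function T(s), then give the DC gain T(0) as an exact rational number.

Step 1 - close the feedback loop around A1, A2; result (6*s^2 + 7*s + 2)/(3*s^2 - 8*s - 6)
Step 2 - combine A3, A4 in parallel; result -4
Step 3 - reduce the feedback loop with forward (A3+A4) and return A5; result (-4*s^2 + 4*s + 4)/(s^2 - s + 3)
Step 4 - combine [A1/(1+A1*A2)], [(A3+A4)/(1+(A3+A4)*A5)] in parallel; result (-6*s^4 + 45*s^3 + 17*s^2 - 37*s - 18)/(3*s^4 - 11*s^3 + 11*s^2 - 18*s - 18)
DC gain: substitute s = 0 into T(s) from step 4: T(0) = -18/(-18) = 1.

Therefore the answer is 1.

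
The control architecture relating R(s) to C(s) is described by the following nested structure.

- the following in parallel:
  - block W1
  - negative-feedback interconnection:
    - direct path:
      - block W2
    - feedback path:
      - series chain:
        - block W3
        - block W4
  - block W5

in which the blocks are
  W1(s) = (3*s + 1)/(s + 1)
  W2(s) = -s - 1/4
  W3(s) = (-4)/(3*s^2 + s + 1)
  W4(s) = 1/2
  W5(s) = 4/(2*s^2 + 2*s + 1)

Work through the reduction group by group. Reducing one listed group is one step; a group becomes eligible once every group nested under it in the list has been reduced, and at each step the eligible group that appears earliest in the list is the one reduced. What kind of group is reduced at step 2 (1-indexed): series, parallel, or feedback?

The answer is feedback.

Reasoning:
(1) cascade W3, W4
(2) feedback reduction of W2, (W3*W4)
(3) add W1, [W2/(1+W2*(W3*W4))], W5 (parallel)
Step 2 collapses a feedback group.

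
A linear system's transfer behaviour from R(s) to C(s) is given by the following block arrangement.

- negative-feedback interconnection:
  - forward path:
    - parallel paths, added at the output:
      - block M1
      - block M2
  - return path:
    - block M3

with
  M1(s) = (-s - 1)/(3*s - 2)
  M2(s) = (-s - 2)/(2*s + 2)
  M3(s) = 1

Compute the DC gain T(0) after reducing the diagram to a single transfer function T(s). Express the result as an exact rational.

(1) reduce the parallel group M1, M2: (-5*s^2 - 8*s + 2)/(6*s^2 + 2*s - 4)
(2) apply the feedback formula to (M1+M2), M3: (-5*s^2 - 8*s + 2)/(s^2 - 6*s - 2)
Evaluating the step-2 result (the overall T(s)) at s = 0 gives T(0) = 2/(-2) = -1.

Therefore the answer is -1.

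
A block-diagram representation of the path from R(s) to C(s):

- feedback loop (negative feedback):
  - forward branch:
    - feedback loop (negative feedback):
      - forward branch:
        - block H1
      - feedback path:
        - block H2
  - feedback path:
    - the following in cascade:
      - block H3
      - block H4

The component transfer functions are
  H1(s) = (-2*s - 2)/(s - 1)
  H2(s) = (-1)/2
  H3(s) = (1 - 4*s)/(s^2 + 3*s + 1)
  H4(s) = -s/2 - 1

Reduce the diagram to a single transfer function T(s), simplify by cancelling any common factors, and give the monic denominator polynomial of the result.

Reducing step by step:

Step 1. close the feedback loop around H1, H2: (-s - 1)/s
Step 2. multiply H3, H4 (series): (4*s^2 + 7*s - 2)/(2*s^2 + 6*s + 2)
Step 3. feedback reduction of [H1/(1+H1*H2)], (H3*H4): (2*s^3 + 8*s^2 + 8*s + 2)/(2*s^3 + 5*s^2 + 3*s - 2)
That last expression is T(s), already simplified. Scaling its denominator by 1/2 (the reciprocal of the leading coefficient) yields the monic denominator.

Answer: s^3 + 5*s^2/2 + 3*s/2 - 1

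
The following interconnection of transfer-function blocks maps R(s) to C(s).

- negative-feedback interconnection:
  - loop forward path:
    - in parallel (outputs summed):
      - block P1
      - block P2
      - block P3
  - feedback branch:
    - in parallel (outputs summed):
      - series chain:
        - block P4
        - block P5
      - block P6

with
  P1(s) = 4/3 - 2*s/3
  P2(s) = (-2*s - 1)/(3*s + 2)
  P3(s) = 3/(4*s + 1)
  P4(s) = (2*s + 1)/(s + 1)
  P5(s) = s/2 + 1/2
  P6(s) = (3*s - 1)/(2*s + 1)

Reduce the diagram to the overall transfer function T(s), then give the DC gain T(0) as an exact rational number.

Reducing step by step:

[1] add P1, P2, P3 (parallel), giving (-24*s^3 + 2*s^2 + 49*s + 23)/(36*s^2 + 33*s + 6)
[2] multiply P4, P5 (series), giving s + 1/2
[3] combine (P4*P5), P6 in parallel, giving (4*s^2 + 10*s - 1)/(4*s + 2)
[4] close the feedback loop around (P1+P2+P3), ((P4*P5)+P6), giving (96*s^4 + 40*s^3 - 200*s^2 - 190*s - 46)/(96*s^5 + 232*s^4 - 384*s^3 - 784*s^2 - 271*s + 11)
Evaluating the step-4 result (the overall T(s)) at s = 0 gives T(0) = -46/11.

Answer: -46/11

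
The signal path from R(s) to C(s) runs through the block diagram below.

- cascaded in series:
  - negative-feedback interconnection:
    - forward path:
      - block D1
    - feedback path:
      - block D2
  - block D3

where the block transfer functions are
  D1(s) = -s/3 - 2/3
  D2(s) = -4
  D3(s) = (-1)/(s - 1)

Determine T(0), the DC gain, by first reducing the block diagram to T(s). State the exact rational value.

Step 1: feedback reduction of D1, D2 -> (-s - 2)/(4*s + 11)
Step 2: series reduction of [D1/(1+D1*D2)], D3 -> (s + 2)/(4*s^2 + 7*s - 11)
That last expression is T(s); at s = 0 only the constant terms survive, so T(0) = 2/(-11) = -2/11.

Hence the answer: -2/11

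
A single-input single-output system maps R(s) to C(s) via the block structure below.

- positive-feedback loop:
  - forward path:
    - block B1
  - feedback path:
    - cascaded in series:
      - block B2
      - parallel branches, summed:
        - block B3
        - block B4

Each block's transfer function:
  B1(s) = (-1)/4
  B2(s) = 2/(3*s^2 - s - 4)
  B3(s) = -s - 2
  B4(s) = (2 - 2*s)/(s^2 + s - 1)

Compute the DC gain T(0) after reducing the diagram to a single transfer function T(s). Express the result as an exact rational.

[1] combine B3, B4 in parallel -> (-s^3 - 3*s^2 - 3*s + 4)/(s^2 + s - 1)
[2] reduce the series chain B2, (B3+B4) -> (-2*s^3 - 6*s^2 - 6*s + 8)/(3*s^4 + 2*s^3 - 8*s^2 - 3*s + 4)
[3] feedback reduction of B1, (B2*(B3+B4)) -> (-3*s^4 - 2*s^3 + 8*s^2 + 3*s - 4)/(12*s^4 + 6*s^3 - 38*s^2 - 18*s + 24)
Step 3 gives the overall T(s). Then T(0) = -4/24 = -1/6.

Hence the answer: -1/6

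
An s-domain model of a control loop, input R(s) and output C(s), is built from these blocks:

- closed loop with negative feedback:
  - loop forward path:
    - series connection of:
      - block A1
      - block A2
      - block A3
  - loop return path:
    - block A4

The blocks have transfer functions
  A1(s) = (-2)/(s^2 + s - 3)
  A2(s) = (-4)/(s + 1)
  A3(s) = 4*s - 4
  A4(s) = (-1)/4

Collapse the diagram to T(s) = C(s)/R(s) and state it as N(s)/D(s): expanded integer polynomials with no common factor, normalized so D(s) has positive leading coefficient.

Answer: (32*s - 32)/(s^3 + 2*s^2 - 10*s + 5)

Working:
(1) multiply A1, A2, A3 (series) gives (32*s - 32)/(s^3 + 2*s^2 - 2*s - 3)
(2) feedback reduction of (A1*A2*A3), A4 - this is the overall T(s), already in the required normalized form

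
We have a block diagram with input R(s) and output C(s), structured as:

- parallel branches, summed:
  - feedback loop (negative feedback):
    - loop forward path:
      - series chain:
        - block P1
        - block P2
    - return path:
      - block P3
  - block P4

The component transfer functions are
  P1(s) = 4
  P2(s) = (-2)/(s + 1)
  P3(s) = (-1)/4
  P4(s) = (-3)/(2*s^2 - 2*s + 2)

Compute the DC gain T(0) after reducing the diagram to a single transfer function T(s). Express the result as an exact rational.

The answer is -25/6.

Reasoning:
1. series reduction of P1, P2; result (-8)/(s + 1)
2. feedback reduction of (P1*P2), P3; result (-8)/(s + 3)
3. parallel reduction of [(P1*P2)/(1+(P1*P2)*P3)], P4; result (-16*s^2 + 13*s - 25)/(2*s^3 + 4*s^2 - 4*s + 6)
Evaluating the step-3 result (the overall T(s)) at s = 0 gives T(0) = -25/6.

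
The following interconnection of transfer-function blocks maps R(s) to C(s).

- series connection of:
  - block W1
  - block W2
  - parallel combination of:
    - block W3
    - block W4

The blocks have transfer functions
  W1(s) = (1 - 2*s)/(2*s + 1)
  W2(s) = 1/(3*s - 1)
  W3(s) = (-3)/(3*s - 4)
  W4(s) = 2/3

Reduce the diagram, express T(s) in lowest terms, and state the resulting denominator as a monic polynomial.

[1] sum the parallel branches W3, W4: (6*s - 17)/(9*s - 12)
[2] cascade W1, W2, (W3+W4): (-12*s^2 + 40*s - 17)/(54*s^3 - 63*s^2 - 21*s + 12)
That last expression is T(s), already simplified. Scaling its denominator by 1/54 (the reciprocal of the leading coefficient) yields the monic denominator.

Hence the answer: s^3 - 7*s^2/6 - 7*s/18 + 2/9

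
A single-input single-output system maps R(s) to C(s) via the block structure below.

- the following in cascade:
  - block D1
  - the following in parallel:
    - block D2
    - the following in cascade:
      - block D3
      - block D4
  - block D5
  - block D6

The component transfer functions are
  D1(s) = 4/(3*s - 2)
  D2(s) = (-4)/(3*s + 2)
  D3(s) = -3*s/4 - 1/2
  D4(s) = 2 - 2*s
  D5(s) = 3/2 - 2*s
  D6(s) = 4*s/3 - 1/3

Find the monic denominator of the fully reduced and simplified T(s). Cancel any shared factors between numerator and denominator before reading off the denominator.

The answer is s^2 - 4/9.

Reasoning:
Step 1: series reduction of D3, D4; result 3*s^2/2 - s/2 - 1
Step 2: combine D2, (D3*D4) in parallel; result (9*s^3 + 3*s^2 - 8*s - 12)/(6*s + 4)
Step 3: reduce the series chain D1, (D2+(D3*D4)), D5, D6; result (-144*s^5 + 96*s^4 + 149*s^3 + 55*s^2 - 168*s + 36)/(27*s^2 - 12)
The result of step 3 is T(s) in lowest terms. Its denominator has leading coefficient 27; dividing the denominator through by 27 makes it monic.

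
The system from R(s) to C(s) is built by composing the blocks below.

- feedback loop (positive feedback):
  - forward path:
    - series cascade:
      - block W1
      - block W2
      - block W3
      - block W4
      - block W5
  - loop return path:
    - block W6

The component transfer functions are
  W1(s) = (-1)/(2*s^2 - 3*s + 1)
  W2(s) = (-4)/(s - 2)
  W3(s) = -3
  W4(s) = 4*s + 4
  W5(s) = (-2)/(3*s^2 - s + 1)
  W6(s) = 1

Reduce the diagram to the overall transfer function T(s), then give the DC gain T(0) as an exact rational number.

First reduce the diagram to T(s).

Step 1: series reduction of W1, W2, W3, W4, W5, giving (96*s + 96)/(6*s^5 - 23*s^4 + 30*s^3 - 20*s^2 + 9*s - 2)
Step 2: reduce the feedback loop with forward (W1*W2*W3*W4*W5) and return W6, giving (96*s + 96)/(6*s^5 - 23*s^4 + 30*s^3 - 20*s^2 - 87*s - 98)
That last expression is T(s); at s = 0 only the constant terms survive, so T(0) = 96/(-98) = -48/49.

Answer: -48/49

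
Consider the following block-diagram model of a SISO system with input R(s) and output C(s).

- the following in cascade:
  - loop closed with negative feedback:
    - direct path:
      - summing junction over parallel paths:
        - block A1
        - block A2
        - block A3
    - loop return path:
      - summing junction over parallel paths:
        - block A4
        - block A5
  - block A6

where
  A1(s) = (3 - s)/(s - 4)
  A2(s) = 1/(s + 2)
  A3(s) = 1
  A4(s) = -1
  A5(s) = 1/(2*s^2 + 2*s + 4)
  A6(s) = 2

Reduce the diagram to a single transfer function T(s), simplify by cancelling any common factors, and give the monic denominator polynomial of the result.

Answer: s^4 - s^3 - 2*s^2 - 6*s - 7

Working:
Step 1: combine A1, A2, A3 in parallel -> (-6)/(s^2 - 2*s - 8)
Step 2: sum the parallel branches A4, A5 -> (-2*s^2 - 2*s - 3)/(2*s^2 + 2*s + 4)
Step 3: collapse the loop ((A1+A2+A3) forward, (A4+A5) return) -> (-6*s^2 - 6*s - 12)/(s^4 - s^3 - 2*s^2 - 6*s - 7)
Step 4: combine [(A1+A2+A3)/(1+(A1+A2+A3)*(A4+A5))], A6 in series -> (-12*s^2 - 12*s - 24)/(s^4 - s^3 - 2*s^2 - 6*s - 7)
The result of step 4 is T(s) in lowest terms. Its denominator already has leading coefficient 1, so it is monic as it stands.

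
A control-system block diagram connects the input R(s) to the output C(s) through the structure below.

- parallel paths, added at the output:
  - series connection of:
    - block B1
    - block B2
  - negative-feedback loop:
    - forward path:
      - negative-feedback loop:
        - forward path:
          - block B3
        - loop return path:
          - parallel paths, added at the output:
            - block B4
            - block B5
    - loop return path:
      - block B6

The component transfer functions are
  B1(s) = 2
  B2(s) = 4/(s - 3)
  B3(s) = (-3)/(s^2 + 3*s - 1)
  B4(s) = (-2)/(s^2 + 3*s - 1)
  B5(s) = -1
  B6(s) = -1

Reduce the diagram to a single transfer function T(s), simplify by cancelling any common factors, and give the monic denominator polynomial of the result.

Step 1 - combine B1, B2 in series; result 8/(s - 3)
Step 2 - add B4, B5 (parallel); result (-s^2 - 3*s - 1)/(s^2 + 3*s - 1)
Step 3 - collapse the loop (B3 forward, (B4+B5) return); result (-3*s^2 - 9*s + 3)/(s^4 + 6*s^3 + 10*s^2 + 3*s + 4)
Step 4 - feedback reduction of [B3/(1+B3*(B4+B5))], B6; result (-3*s^2 - 9*s + 3)/(s^4 + 6*s^3 + 13*s^2 + 12*s + 1)
Step 5 - combine (B1*B2), [[B3/(1+B3*(B4+B5))]/(1+[B3/(1+B3*(B4+B5))]*B6)] in parallel; result (8*s^4 + 45*s^3 + 104*s^2 + 126*s - 1)/(s^5 + 3*s^4 - 5*s^3 - 27*s^2 - 35*s - 3)
That last expression is T(s), already simplified, and its denominator is already monic.

Final answer: s^5 + 3*s^4 - 5*s^3 - 27*s^2 - 35*s - 3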